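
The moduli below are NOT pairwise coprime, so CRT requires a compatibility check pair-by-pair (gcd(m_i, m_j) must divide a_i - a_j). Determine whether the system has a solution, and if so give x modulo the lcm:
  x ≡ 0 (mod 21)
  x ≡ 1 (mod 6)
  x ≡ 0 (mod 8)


Moduli 21, 6, 8 are not pairwise coprime, so CRT works modulo lcm(m_i) when all pairwise compatibility conditions hold.
Pairwise compatibility: gcd(m_i, m_j) must divide a_i - a_j for every pair.
Merge one congruence at a time:
  Start: x ≡ 0 (mod 21).
  Combine with x ≡ 1 (mod 6): gcd(21, 6) = 3, and 1 - 0 = 1 is NOT divisible by 3.
    ⇒ system is inconsistent (no integer solution).

No solution (the system is inconsistent).


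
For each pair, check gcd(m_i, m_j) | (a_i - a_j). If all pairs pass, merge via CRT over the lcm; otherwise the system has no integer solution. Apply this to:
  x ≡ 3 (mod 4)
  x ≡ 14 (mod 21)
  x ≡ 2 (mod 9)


Moduli 4, 21, 9 are not pairwise coprime, so CRT works modulo lcm(m_i) when all pairwise compatibility conditions hold.
Pairwise compatibility: gcd(m_i, m_j) must divide a_i - a_j for every pair.
Merge one congruence at a time:
  Start: x ≡ 3 (mod 4).
  Combine with x ≡ 14 (mod 21): gcd(4, 21) = 1; 14 - 3 = 11, which IS divisible by 1, so compatible.
    Write x = 3 + 4·t and substitute into x ≡ 14 (mod 21): 4·t ≡ 14 − 3 = 11 (mod 21).
    The inverse of 4 mod 21 is 16 (since 4·16 = 64 = 3·21 + 1), so t ≡ 16·11 = 176 ≡ 8 (mod 21).
    Then x = 3 + 4·8 = 35, valid modulo lcm(4, 21) = 84: x ≡ 35 (mod 84).
  Combine with x ≡ 2 (mod 9): gcd(84, 9) = 3; 2 - 35 = -33, which IS divisible by 3, so compatible.
    Write x = 35 + 84·t and substitute into x ≡ 2 (mod 9): 84·t ≡ 2 − 35 = -33 (mod 9).
    Divide the congruence (and modulus) by g = 3: 28·t ≡ -11 (mod 3).
    Reduce coefficients mod 3: 1·t ≡ 1 (mod 3).
    So t ≡ 1 (mod 3).
    Then x = 35 + 84·1 = 119, valid modulo lcm(84, 9) = 252: x ≡ 119 (mod 252).
Verify: 119 mod 4 = 3, 119 mod 21 = 14, 119 mod 9 = 2.

x ≡ 119 (mod 252).


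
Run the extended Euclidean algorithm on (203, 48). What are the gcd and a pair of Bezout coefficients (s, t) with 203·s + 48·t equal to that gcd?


Euclidean algorithm on (203, 48) — divide until remainder is 0:
  203 = 4 · 48 + 11
  48 = 4 · 11 + 4
  11 = 2 · 4 + 3
  4 = 1 · 3 + 1
  3 = 3 · 1 + 0
gcd(203, 48) = 1.
Track Bezout coefficients alongside the remainders: start with r₀ = 203 = a·1 + b·0 (s = 1, t = 0) and r₁ = 48 = a·0 + b·1 (s = 0, t = 1); each new remainder r_{k+1} = r_{k-1} − q_k·r_k inherits s_{k+1} = s_{k-1} − q_k·s_k, t_{k+1} = t_{k-1} − q_k·t_k, so r_k = a·s_k + b·t_k at every step:
  q = 4: r = 11, s = 1 − 4·0 = 1, t = 0 − 4·1 = -4  (check: 203·1 + 48·(-4) = 11)
  q = 4: r = 4, s = 0 − 4·1 = -4, t = 1 − 4·(-4) = 17  (check: 203·(-4) + 48·17 = 4)
  q = 2: r = 3, s = 1 − 2·(-4) = 9, t = -4 − 2·17 = -38  (check: 203·9 + 48·(-38) = 3)
  q = 1: r = 1, s = -4 − 1·9 = -13, t = 17 − 1·(-38) = 55  (check: 203·(-13) + 48·55 = 1)
The row with r = 1 (the gcd) gives the Bezout coefficients s = -13, t = 55.
Result: 203 · (-13) + 48 · (55) = 1.

gcd(203, 48) = 1; s = -13, t = 55 (check: 203·(-13) + 48·55 = 1).


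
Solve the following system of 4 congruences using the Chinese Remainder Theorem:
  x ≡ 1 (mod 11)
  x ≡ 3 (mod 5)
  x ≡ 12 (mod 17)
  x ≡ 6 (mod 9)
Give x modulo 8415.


Product of moduli M = 11 · 5 · 17 · 9 = 8415.
Merge one congruence at a time:
  Start: x ≡ 1 (mod 11).
  Combine with x ≡ 3 (mod 5); new modulus lcm = 55.
    Write x = 1 + 11·t and substitute into x ≡ 3 (mod 5): 11·t ≡ 3 − 1 = 2 (mod 5).
    Reduce coefficients mod 5: 1·t ≡ 2 (mod 5).
    So t ≡ 2 (mod 5).
    Then x = 1 + 11·2 = 23, valid modulo lcm(11, 5) = 55: x ≡ 23 (mod 55).
  Combine with x ≡ 12 (mod 17); new modulus lcm = 935.
    Write x = 23 + 55·t and substitute into x ≡ 12 (mod 17): 55·t ≡ 12 − 23 = -11 (mod 17).
    Reduce coefficients mod 17: 4·t ≡ 6 (mod 17).
    The inverse of 4 mod 17 is 13 (since 4·13 = 52 = 3·17 + 1), so t ≡ 13·6 = 78 ≡ 10 (mod 17).
    Then x = 23 + 55·10 = 573, valid modulo lcm(55, 17) = 935: x ≡ 573 (mod 935).
  Combine with x ≡ 6 (mod 9); new modulus lcm = 8415.
    Write x = 573 + 935·t and substitute into x ≡ 6 (mod 9): 935·t ≡ 6 − 573 = -567 (mod 9).
    Reduce coefficients mod 9: 8·t ≡ 0 (mod 9).
    The inverse of 8 mod 9 is 8 (since 8·8 = 64 = 7·9 + 1), so t ≡ 8·0 = 0 ≡ 0 (mod 9).
    Then x = 573 + 935·0 = 573, valid modulo lcm(935, 9) = 8415: x ≡ 573 (mod 8415).
Verify against each original: 573 mod 11 = 1, 573 mod 5 = 3, 573 mod 17 = 12, 573 mod 9 = 6.

x ≡ 573 (mod 8415).


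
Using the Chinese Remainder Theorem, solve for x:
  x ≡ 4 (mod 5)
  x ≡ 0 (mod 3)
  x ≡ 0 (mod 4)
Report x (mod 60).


Moduli 5, 3, 4 are pairwise coprime; by CRT there is a unique solution modulo M = 5 · 3 · 4 = 60.
Solve pairwise, accumulating the modulus:
  Start with x ≡ 4 (mod 5).
  Combine with x ≡ 0 (mod 3): since gcd(5, 3) = 1, we get a unique residue mod 15.
    Write x = 4 + 5·t and substitute into x ≡ 0 (mod 3): 5·t ≡ 0 − 4 = -4 (mod 3).
    Reduce coefficients mod 3: 2·t ≡ 2 (mod 3).
    The inverse of 2 mod 3 is 2 (since 2·2 = 4 = 1·3 + 1), so t ≡ 2·2 = 4 ≡ 1 (mod 3).
    Then x = 4 + 5·1 = 9, valid modulo lcm(5, 3) = 15: x ≡ 9 (mod 15).
  Combine with x ≡ 0 (mod 4): since gcd(15, 4) = 1, we get a unique residue mod 60.
    Write x = 9 + 15·t and substitute into x ≡ 0 (mod 4): 15·t ≡ 0 − 9 = -9 (mod 4).
    Reduce coefficients mod 4: 3·t ≡ 3 (mod 4).
    The inverse of 3 mod 4 is 3 (since 3·3 = 9 = 2·4 + 1), so t ≡ 3·3 = 9 ≡ 1 (mod 4).
    Then x = 9 + 15·1 = 24, valid modulo lcm(15, 4) = 60: x ≡ 24 (mod 60).
Verify: 24 mod 5 = 4 ✓, 24 mod 3 = 0 ✓, 24 mod 4 = 0 ✓.

x ≡ 24 (mod 60).


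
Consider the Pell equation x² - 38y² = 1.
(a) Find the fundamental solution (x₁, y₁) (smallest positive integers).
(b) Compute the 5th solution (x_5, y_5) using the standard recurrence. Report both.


Step 1: Find the fundamental solution (x₁, y₁) of x² - 38y² = 1.
  Expand √38 as a continued fraction. a₀ = ⌊√38⌋ = 6; iterate m_{k+1} = d_k·a_k − m_k, d_{k+1} = (38 − m_{k+1}²)/d_k, a_{k+1} = ⌊(a₀ + m_{k+1})/d_{k+1}⌋ (starting m₀ = 0, d₀ = 1), with convergents p_k = a_k·p_{k-1} + p_{k-2}, q_k = a_k·q_{k-1} + q_{k-2} (p₋₁ = 1, q₋₁ = 0):
  k = 0: a₀ = 6; p₀/q₀ = 6/1; p₀² − 38·q₀² = 36 − 38 = -2.
  k = 1: m = 6, d = 2, a = ⌊(6 + 6)/2⌋ = 6; p/q = (6·6 + 1)/(6·1 + 0) = 37/6; p² − 38·q² = 1369 − 1368 = 1.
  The first convergent with p² − 38·q² = 1 gives the fundamental solution (x₁, y₁) = (37, 6).
Step 2: Apply the recurrence (x_{n+1}, y_{n+1}) = (x₁x_n + 38y₁y_n, x₁y_n + y₁x_n) repeatedly.
  From (x_1, y_1) = (37, 6): x_2 = 37·37 + 38·6·6 = 2737; y_2 = 37·6 + 6·37 = 444.
  From (x_2, y_2) = (2737, 444): x_3 = 37·2737 + 38·6·444 = 202501; y_3 = 37·444 + 6·2737 = 32850.
  From (x_3, y_3) = (202501, 32850): x_4 = 37·202501 + 38·6·32850 = 14982337; y_4 = 37·32850 + 6·202501 = 2430456.
  From (x_4, y_4) = (14982337, 2430456): x_5 = 37·14982337 + 38·6·2430456 = 1108490437; y_5 = 37·2430456 + 6·14982337 = 179820894.
Step 3: Verify x_5² - 38·y_5² = 1228751048920450969 - 1228751048920450968 = 1 (should be 1). ✓

(x_1, y_1) = (37, 6); (x_5, y_5) = (1108490437, 179820894).


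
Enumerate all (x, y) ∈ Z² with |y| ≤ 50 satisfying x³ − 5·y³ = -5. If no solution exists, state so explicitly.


The equation is x³ - 5y³ = -5. For fixed y, x³ = 5·y³ − 5, so a solution requires the RHS to be a perfect cube.
Strategy: iterate y from -50 to 50, compute RHS = 5·y³ − 5, and check whether it is a (positive or negative) perfect cube.
Check small values of y:
  y = 0: RHS = -5 is not a perfect cube.
  y = 1: RHS = 0 = (0)³ ⇒ x = 0 works.
  y = -1: RHS = -10 is not a perfect cube.
  y = 2: RHS = 35 is not a perfect cube.
  y = -2: RHS = -45 is not a perfect cube.
  y = 3: RHS = 130 is not a perfect cube.
  y = -3: RHS = -140 is not a perfect cube.
Continuing the search up to |y| = 50 finds no further solutions beyond those listed.
Collected solutions: (0, 1).

Solutions (with |y| ≤ 50): (0, 1).


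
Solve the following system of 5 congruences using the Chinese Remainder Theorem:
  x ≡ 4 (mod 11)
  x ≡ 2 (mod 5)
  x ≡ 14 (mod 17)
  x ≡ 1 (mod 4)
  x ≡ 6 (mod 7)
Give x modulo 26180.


Product of moduli M = 11 · 5 · 17 · 4 · 7 = 26180.
Merge one congruence at a time:
  Start: x ≡ 4 (mod 11).
  Combine with x ≡ 2 (mod 5); new modulus lcm = 55.
    Write x = 4 + 11·t and substitute into x ≡ 2 (mod 5): 11·t ≡ 2 − 4 = -2 (mod 5).
    Reduce coefficients mod 5: 1·t ≡ 3 (mod 5).
    So t ≡ 3 (mod 5).
    Then x = 4 + 11·3 = 37, valid modulo lcm(11, 5) = 55: x ≡ 37 (mod 55).
  Combine with x ≡ 14 (mod 17); new modulus lcm = 935.
    Write x = 37 + 55·t and substitute into x ≡ 14 (mod 17): 55·t ≡ 14 − 37 = -23 (mod 17).
    Reduce coefficients mod 17: 4·t ≡ 11 (mod 17).
    The inverse of 4 mod 17 is 13 (since 4·13 = 52 = 3·17 + 1), so t ≡ 13·11 = 143 ≡ 7 (mod 17).
    Then x = 37 + 55·7 = 422, valid modulo lcm(55, 17) = 935: x ≡ 422 (mod 935).
  Combine with x ≡ 1 (mod 4); new modulus lcm = 3740.
    Write x = 422 + 935·t and substitute into x ≡ 1 (mod 4): 935·t ≡ 1 − 422 = -421 (mod 4).
    Reduce coefficients mod 4: 3·t ≡ 3 (mod 4).
    The inverse of 3 mod 4 is 3 (since 3·3 = 9 = 2·4 + 1), so t ≡ 3·3 = 9 ≡ 1 (mod 4).
    Then x = 422 + 935·1 = 1357, valid modulo lcm(935, 4) = 3740: x ≡ 1357 (mod 3740).
  Combine with x ≡ 6 (mod 7); new modulus lcm = 26180.
    Write x = 1357 + 3740·t and substitute into x ≡ 6 (mod 7): 3740·t ≡ 6 − 1357 = -1351 (mod 7).
    Reduce coefficients mod 7: 2·t ≡ 0 (mod 7).
    The inverse of 2 mod 7 is 4 (since 2·4 = 8 = 1·7 + 1), so t ≡ 4·0 = 0 ≡ 0 (mod 7).
    Then x = 1357 + 3740·0 = 1357, valid modulo lcm(3740, 7) = 26180: x ≡ 1357 (mod 26180).
Verify against each original: 1357 mod 11 = 4, 1357 mod 5 = 2, 1357 mod 17 = 14, 1357 mod 4 = 1, 1357 mod 7 = 6.

x ≡ 1357 (mod 26180).


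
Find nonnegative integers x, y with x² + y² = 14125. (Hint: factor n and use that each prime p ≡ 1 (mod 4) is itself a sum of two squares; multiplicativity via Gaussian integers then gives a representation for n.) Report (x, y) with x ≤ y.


Step 1: Factor n = 14125 = 5^3 · 113.
Step 2: Check the mod-4 condition on each prime factor: 5 ≡ 1 (mod 4), exponent 3; 113 ≡ 1 (mod 4), exponent 1.
All primes ≡ 3 (mod 4) appear to even exponent (or don't appear), so by the two-squares theorem n IS expressible as a sum of two squares.
Step 3: Build a representation. Group n = k² · m with k = 5 and m = 5 · 113 = 565 (a product of primes ≡ 1 (mod 4)); a representation of m scales to one of n via (k·x)² + (k·y)² = k²(x² + y²). Each prime p ≡ 1 (mod 4) is itself a sum of two squares; find a² by testing p − a² for a perfect square:
  5: 5 − 1² = 4 = 2² ⇒ 5 = 1² + 2².
  113: 113 − 1² = 112, 113 − 2² = 109, 113 − 3² = 104, 113 − 4² = 97, 113 − 5² = 88, 113 − 6² = 77, 113 − 7² = 64 = 8² ⇒ 113 = 7² + 8².
  Combine using the Brahmagupta–Fibonacci identity (a² + b²)(c² + d²) = (ac − bd)² + (ad + bc)² = (ac + bd)² + (ad − bc)²:
  5 · 113 = 565: from (1² + 2²)(7² + 8²), take (1·7 − 2·8, 1·8 + 2·7) = (7 − 16, 8 + 14) = (-9, 22); dropping signs (only squares matter) gives (9, 22); check 9² + 22² = 81 + 484 = 565 ✓.
  Scale by k = 5: (5·9, 5·22) = (45, 110).
Step 4: Order so x ≤ y and verify: 45² + 110² = 2025 + 12100 = 14125 = n. ✓

n = 14125 = 45² + 110² (one valid representation with x ≤ y).


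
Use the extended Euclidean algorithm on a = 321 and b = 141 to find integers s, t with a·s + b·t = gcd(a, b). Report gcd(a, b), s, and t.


Euclidean algorithm on (321, 141) — divide until remainder is 0:
  321 = 2 · 141 + 39
  141 = 3 · 39 + 24
  39 = 1 · 24 + 15
  24 = 1 · 15 + 9
  15 = 1 · 9 + 6
  9 = 1 · 6 + 3
  6 = 2 · 3 + 0
gcd(321, 141) = 3.
Track Bezout coefficients alongside the remainders: start with r₀ = 321 = a·1 + b·0 (s = 1, t = 0) and r₁ = 141 = a·0 + b·1 (s = 0, t = 1); each new remainder r_{k+1} = r_{k-1} − q_k·r_k inherits s_{k+1} = s_{k-1} − q_k·s_k, t_{k+1} = t_{k-1} − q_k·t_k, so r_k = a·s_k + b·t_k at every step:
  q = 2: r = 39, s = 1 − 2·0 = 1, t = 0 − 2·1 = -2  (check: 321·1 + 141·(-2) = 39)
  q = 3: r = 24, s = 0 − 3·1 = -3, t = 1 − 3·(-2) = 7  (check: 321·(-3) + 141·7 = 24)
  q = 1: r = 15, s = 1 − 1·(-3) = 4, t = -2 − 1·7 = -9  (check: 321·4 + 141·(-9) = 15)
  q = 1: r = 9, s = -3 − 1·4 = -7, t = 7 − 1·(-9) = 16  (check: 321·(-7) + 141·16 = 9)
  q = 1: r = 6, s = 4 − 1·(-7) = 11, t = -9 − 1·16 = -25  (check: 321·11 + 141·(-25) = 6)
  q = 1: r = 3, s = -7 − 1·11 = -18, t = 16 − 1·(-25) = 41  (check: 321·(-18) + 141·41 = 3)
The row with r = 3 (the gcd) gives the Bezout coefficients s = -18, t = 41.
Result: 321 · (-18) + 141 · (41) = 3.

gcd(321, 141) = 3; s = -18, t = 41 (check: 321·(-18) + 141·41 = 3).


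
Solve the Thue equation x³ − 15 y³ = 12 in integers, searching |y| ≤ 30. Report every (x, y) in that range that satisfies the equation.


The equation is x³ - 15y³ = 12. For fixed y, x³ = 15·y³ + 12, so a solution requires the RHS to be a perfect cube.
Strategy: iterate y from -30 to 30, compute RHS = 15·y³ + 12, and check whether it is a (positive or negative) perfect cube.
Check small values of y:
  y = 0: RHS = 12 is not a perfect cube.
  y = 1: RHS = 27 = (3)³ ⇒ x = 3 works.
  y = -1: RHS = -3 is not a perfect cube.
  y = 2: RHS = 132 is not a perfect cube.
  y = -2: RHS = -108 is not a perfect cube.
  y = 3: RHS = 417 is not a perfect cube.
  y = -3: RHS = -393 is not a perfect cube.
Continuing the search up to |y| = 30 finds no further solutions beyond those listed.
Collected solutions: (3, 1).

Solutions (with |y| ≤ 30): (3, 1).


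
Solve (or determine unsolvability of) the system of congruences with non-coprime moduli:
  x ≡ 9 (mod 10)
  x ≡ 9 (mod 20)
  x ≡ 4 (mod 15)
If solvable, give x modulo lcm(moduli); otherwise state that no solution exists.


Moduli 10, 20, 15 are not pairwise coprime, so CRT works modulo lcm(m_i) when all pairwise compatibility conditions hold.
Pairwise compatibility: gcd(m_i, m_j) must divide a_i - a_j for every pair.
Merge one congruence at a time:
  Start: x ≡ 9 (mod 10).
  Combine with x ≡ 9 (mod 20): gcd(10, 20) = 10; 9 - 9 = 0, which IS divisible by 10, so compatible.
    Write x = 9 + 10·t and substitute into x ≡ 9 (mod 20): 10·t ≡ 9 − 9 = 0 (mod 20).
    Divide the congruence (and modulus) by g = 10: 1·t ≡ 0 (mod 2).
    So t ≡ 0 (mod 2).
    Then x = 9 + 10·0 = 9, valid modulo lcm(10, 20) = 20: x ≡ 9 (mod 20).
  Combine with x ≡ 4 (mod 15): gcd(20, 15) = 5; 4 - 9 = -5, which IS divisible by 5, so compatible.
    Write x = 9 + 20·t and substitute into x ≡ 4 (mod 15): 20·t ≡ 4 − 9 = -5 (mod 15).
    Divide the congruence (and modulus) by g = 5: 4·t ≡ -1 (mod 3).
    Reduce coefficients mod 3: 1·t ≡ 2 (mod 3).
    So t ≡ 2 (mod 3).
    Then x = 9 + 20·2 = 49, valid modulo lcm(20, 15) = 60: x ≡ 49 (mod 60).
Verify: 49 mod 10 = 9, 49 mod 20 = 9, 49 mod 15 = 4.

x ≡ 49 (mod 60).


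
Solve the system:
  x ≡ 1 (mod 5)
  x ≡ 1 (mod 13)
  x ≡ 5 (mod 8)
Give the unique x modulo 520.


Moduli 5, 13, 8 are pairwise coprime; by CRT there is a unique solution modulo M = 5 · 13 · 8 = 520.
Solve pairwise, accumulating the modulus:
  Start with x ≡ 1 (mod 5).
  Combine with x ≡ 1 (mod 13): since gcd(5, 13) = 1, we get a unique residue mod 65.
    Write x = 1 + 5·t and substitute into x ≡ 1 (mod 13): 5·t ≡ 1 − 1 = 0 (mod 13).
    The inverse of 5 mod 13 is 8 (since 5·8 = 40 = 3·13 + 1), so t ≡ 8·0 = 0 ≡ 0 (mod 13).
    Then x = 1 + 5·0 = 1, valid modulo lcm(5, 13) = 65: x ≡ 1 (mod 65).
  Combine with x ≡ 5 (mod 8): since gcd(65, 8) = 1, we get a unique residue mod 520.
    Write x = 1 + 65·t and substitute into x ≡ 5 (mod 8): 65·t ≡ 5 − 1 = 4 (mod 8).
    Reduce coefficients mod 8: 1·t ≡ 4 (mod 8).
    So t ≡ 4 (mod 8).
    Then x = 1 + 65·4 = 261, valid modulo lcm(65, 8) = 520: x ≡ 261 (mod 520).
Verify: 261 mod 5 = 1 ✓, 261 mod 13 = 1 ✓, 261 mod 8 = 5 ✓.

x ≡ 261 (mod 520).


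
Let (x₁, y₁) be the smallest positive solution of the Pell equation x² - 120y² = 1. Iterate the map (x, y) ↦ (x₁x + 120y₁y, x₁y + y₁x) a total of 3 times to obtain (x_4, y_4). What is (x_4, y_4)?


Step 1: Find the fundamental solution (x₁, y₁) of x² - 120y² = 1.
  Expand √120 as a continued fraction. a₀ = ⌊√120⌋ = 10; iterate m_{k+1} = d_k·a_k − m_k, d_{k+1} = (120 − m_{k+1}²)/d_k, a_{k+1} = ⌊(a₀ + m_{k+1})/d_{k+1}⌋ (starting m₀ = 0, d₀ = 1), with convergents p_k = a_k·p_{k-1} + p_{k-2}, q_k = a_k·q_{k-1} + q_{k-2} (p₋₁ = 1, q₋₁ = 0):
  k = 0: a₀ = 10; p₀/q₀ = 10/1; p₀² − 120·q₀² = 100 − 120 = -20.
  k = 1: m = 10, d = 20, a = ⌊(10 + 10)/20⌋ = 1; p/q = (1·10 + 1)/(1·1 + 0) = 11/1; p² − 120·q² = 121 − 120 = 1.
  The first convergent with p² − 120·q² = 1 gives the fundamental solution (x₁, y₁) = (11, 1).
Step 2: Apply the recurrence (x_{n+1}, y_{n+1}) = (x₁x_n + 120y₁y_n, x₁y_n + y₁x_n) repeatedly.
  From (x_1, y_1) = (11, 1): x_2 = 11·11 + 120·1·1 = 241; y_2 = 11·1 + 1·11 = 22.
  From (x_2, y_2) = (241, 22): x_3 = 11·241 + 120·1·22 = 5291; y_3 = 11·22 + 1·241 = 483.
  From (x_3, y_3) = (5291, 483): x_4 = 11·5291 + 120·1·483 = 116161; y_4 = 11·483 + 1·5291 = 10604.
Step 3: Verify x_4² - 120·y_4² = 13493377921 - 13493377920 = 1 (should be 1). ✓

(x_1, y_1) = (11, 1); (x_4, y_4) = (116161, 10604).


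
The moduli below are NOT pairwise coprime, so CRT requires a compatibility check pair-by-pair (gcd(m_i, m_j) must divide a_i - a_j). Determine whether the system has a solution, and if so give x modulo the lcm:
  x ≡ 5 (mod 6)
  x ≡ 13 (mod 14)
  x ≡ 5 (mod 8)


Moduli 6, 14, 8 are not pairwise coprime, so CRT works modulo lcm(m_i) when all pairwise compatibility conditions hold.
Pairwise compatibility: gcd(m_i, m_j) must divide a_i - a_j for every pair.
Merge one congruence at a time:
  Start: x ≡ 5 (mod 6).
  Combine with x ≡ 13 (mod 14): gcd(6, 14) = 2; 13 - 5 = 8, which IS divisible by 2, so compatible.
    Write x = 5 + 6·t and substitute into x ≡ 13 (mod 14): 6·t ≡ 13 − 5 = 8 (mod 14).
    Divide the congruence (and modulus) by g = 2: 3·t ≡ 4 (mod 7).
    The inverse of 3 mod 7 is 5 (since 3·5 = 15 = 2·7 + 1), so t ≡ 5·4 = 20 ≡ 6 (mod 7).
    Then x = 5 + 6·6 = 41, valid modulo lcm(6, 14) = 42: x ≡ 41 (mod 42).
  Combine with x ≡ 5 (mod 8): gcd(42, 8) = 2; 5 - 41 = -36, which IS divisible by 2, so compatible.
    Write x = 41 + 42·t and substitute into x ≡ 5 (mod 8): 42·t ≡ 5 − 41 = -36 (mod 8).
    Divide the congruence (and modulus) by g = 2: 21·t ≡ -18 (mod 4).
    Reduce coefficients mod 4: 1·t ≡ 2 (mod 4).
    So t ≡ 2 (mod 4).
    Then x = 41 + 42·2 = 125, valid modulo lcm(42, 8) = 168: x ≡ 125 (mod 168).
Verify: 125 mod 6 = 5, 125 mod 14 = 13, 125 mod 8 = 5.

x ≡ 125 (mod 168).


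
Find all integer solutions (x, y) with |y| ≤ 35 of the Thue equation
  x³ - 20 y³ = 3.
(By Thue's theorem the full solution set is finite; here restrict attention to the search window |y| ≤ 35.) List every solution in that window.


The equation is x³ - 20y³ = 3. For fixed y, x³ = 20·y³ + 3, so a solution requires the RHS to be a perfect cube.
Strategy: iterate y from -35 to 35, compute RHS = 20·y³ + 3, and check whether it is a (positive or negative) perfect cube.
Check small values of y:
  y = 0: RHS = 3 is not a perfect cube.
  y = 1: RHS = 23 is not a perfect cube.
  y = -1: RHS = -17 is not a perfect cube.
  y = 2: RHS = 163 is not a perfect cube.
  y = -2: RHS = -157 is not a perfect cube.
  y = 3: RHS = 543 is not a perfect cube.
  y = -3: RHS = -537 is not a perfect cube.
Continuing the search up to |y| = 35 finds no solutions either.
No (x, y) in the scanned range satisfies the equation.

No integer solutions with |y| ≤ 35.


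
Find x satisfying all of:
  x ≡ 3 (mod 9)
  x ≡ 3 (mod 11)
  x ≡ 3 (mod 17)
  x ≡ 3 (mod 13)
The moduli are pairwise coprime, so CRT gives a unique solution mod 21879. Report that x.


Product of moduli M = 9 · 11 · 17 · 13 = 21879.
Merge one congruence at a time:
  Start: x ≡ 3 (mod 9).
  Combine with x ≡ 3 (mod 11); new modulus lcm = 99.
    Write x = 3 + 9·t and substitute into x ≡ 3 (mod 11): 9·t ≡ 3 − 3 = 0 (mod 11).
    The inverse of 9 mod 11 is 5 (since 9·5 = 45 = 4·11 + 1), so t ≡ 5·0 = 0 ≡ 0 (mod 11).
    Then x = 3 + 9·0 = 3, valid modulo lcm(9, 11) = 99: x ≡ 3 (mod 99).
  Combine with x ≡ 3 (mod 17); new modulus lcm = 1683.
    Write x = 3 + 99·t and substitute into x ≡ 3 (mod 17): 99·t ≡ 3 − 3 = 0 (mod 17).
    Reduce coefficients mod 17: 14·t ≡ 0 (mod 17).
    The inverse of 14 mod 17 is 11 (since 14·11 = 154 = 9·17 + 1), so t ≡ 11·0 = 0 ≡ 0 (mod 17).
    Then x = 3 + 99·0 = 3, valid modulo lcm(99, 17) = 1683: x ≡ 3 (mod 1683).
  Combine with x ≡ 3 (mod 13); new modulus lcm = 21879.
    Write x = 3 + 1683·t and substitute into x ≡ 3 (mod 13): 1683·t ≡ 3 − 3 = 0 (mod 13).
    Reduce coefficients mod 13: 6·t ≡ 0 (mod 13).
    The inverse of 6 mod 13 is 11 (since 6·11 = 66 = 5·13 + 1), so t ≡ 11·0 = 0 ≡ 0 (mod 13).
    Then x = 3 + 1683·0 = 3, valid modulo lcm(1683, 13) = 21879: x ≡ 3 (mod 21879).
Verify against each original: 3 mod 9 = 3, 3 mod 11 = 3, 3 mod 17 = 3, 3 mod 13 = 3.

x ≡ 3 (mod 21879).


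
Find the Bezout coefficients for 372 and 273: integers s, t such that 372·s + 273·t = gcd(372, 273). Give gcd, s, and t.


Euclidean algorithm on (372, 273) — divide until remainder is 0:
  372 = 1 · 273 + 99
  273 = 2 · 99 + 75
  99 = 1 · 75 + 24
  75 = 3 · 24 + 3
  24 = 8 · 3 + 0
gcd(372, 273) = 3.
Track Bezout coefficients alongside the remainders: start with r₀ = 372 = a·1 + b·0 (s = 1, t = 0) and r₁ = 273 = a·0 + b·1 (s = 0, t = 1); each new remainder r_{k+1} = r_{k-1} − q_k·r_k inherits s_{k+1} = s_{k-1} − q_k·s_k, t_{k+1} = t_{k-1} − q_k·t_k, so r_k = a·s_k + b·t_k at every step:
  q = 1: r = 99, s = 1 − 1·0 = 1, t = 0 − 1·1 = -1  (check: 372·1 + 273·(-1) = 99)
  q = 2: r = 75, s = 0 − 2·1 = -2, t = 1 − 2·(-1) = 3  (check: 372·(-2) + 273·3 = 75)
  q = 1: r = 24, s = 1 − 1·(-2) = 3, t = -1 − 1·3 = -4  (check: 372·3 + 273·(-4) = 24)
  q = 3: r = 3, s = -2 − 3·3 = -11, t = 3 − 3·(-4) = 15  (check: 372·(-11) + 273·15 = 3)
The row with r = 3 (the gcd) gives the Bezout coefficients s = -11, t = 15.
Result: 372 · (-11) + 273 · (15) = 3.

gcd(372, 273) = 3; s = -11, t = 15 (check: 372·(-11) + 273·15 = 3).


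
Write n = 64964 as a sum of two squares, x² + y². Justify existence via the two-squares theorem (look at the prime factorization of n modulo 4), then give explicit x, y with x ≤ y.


Step 1: Factor n = 64964 = 2^2 · 109 · 149.
Step 2: Check the mod-4 condition on each prime factor: 2 = 2 (special); 109 ≡ 1 (mod 4), exponent 1; 149 ≡ 1 (mod 4), exponent 1.
All primes ≡ 3 (mod 4) appear to even exponent (or don't appear), so by the two-squares theorem n IS expressible as a sum of two squares.
Step 3: Build a representation. Group n = k² · m with k = 2 and m = 109 · 149 = 16241 (a product of primes ≡ 1 (mod 4)); a representation of m scales to one of n via (k·x)² + (k·y)² = k²(x² + y²). Each prime p ≡ 1 (mod 4) is itself a sum of two squares; find a² by testing p − a² for a perfect square:
  109: 109 − 1² = 108, 109 − 2² = 105, 109 − 3² = 100 = 10² ⇒ 109 = 3² + 10².
  149: 149 − 1² = 148, 149 − 2² = 145, 149 − 3² = 140, 149 − 4² = 133, 149 − 5² = 124, 149 − 6² = 113, 149 − 7² = 100 = 10² ⇒ 149 = 7² + 10².
  Combine using the Brahmagupta–Fibonacci identity (a² + b²)(c² + d²) = (ac − bd)² + (ad + bc)² = (ac + bd)² + (ad − bc)²:
  109 · 149 = 16241: from (3² + 10²)(7² + 10²), take (3·7 − 10·10, 3·10 + 10·7) = (21 − 100, 30 + 70) = (-79, 100); dropping signs (only squares matter) gives (79, 100); check 79² + 100² = 6241 + 10000 = 16241 ✓.
  Scale by k = 2: (2·79, 2·100) = (158, 200).
Step 4: Order so x ≤ y and verify: 158² + 200² = 24964 + 40000 = 64964 = n. ✓

n = 64964 = 158² + 200² (one valid representation with x ≤ y).


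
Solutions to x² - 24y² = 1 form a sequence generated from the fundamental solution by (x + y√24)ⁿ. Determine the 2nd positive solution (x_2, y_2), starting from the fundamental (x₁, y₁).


Step 1: Find the fundamental solution (x₁, y₁) of x² - 24y² = 1.
  Expand √24 as a continued fraction. a₀ = ⌊√24⌋ = 4; iterate m_{k+1} = d_k·a_k − m_k, d_{k+1} = (24 − m_{k+1}²)/d_k, a_{k+1} = ⌊(a₀ + m_{k+1})/d_{k+1}⌋ (starting m₀ = 0, d₀ = 1), with convergents p_k = a_k·p_{k-1} + p_{k-2}, q_k = a_k·q_{k-1} + q_{k-2} (p₋₁ = 1, q₋₁ = 0):
  k = 0: a₀ = 4; p₀/q₀ = 4/1; p₀² − 24·q₀² = 16 − 24 = -8.
  k = 1: m = 4, d = 8, a = ⌊(4 + 4)/8⌋ = 1; p/q = (1·4 + 1)/(1·1 + 0) = 5/1; p² − 24·q² = 25 − 24 = 1.
  The first convergent with p² − 24·q² = 1 gives the fundamental solution (x₁, y₁) = (5, 1).
Step 2: Apply the recurrence (x_{n+1}, y_{n+1}) = (x₁x_n + 24y₁y_n, x₁y_n + y₁x_n) repeatedly.
  From (x_1, y_1) = (5, 1): x_2 = 5·5 + 24·1·1 = 49; y_2 = 5·1 + 1·5 = 10.
Step 3: Verify x_2² - 24·y_2² = 2401 - 2400 = 1 (should be 1). ✓

(x_1, y_1) = (5, 1); (x_2, y_2) = (49, 10).


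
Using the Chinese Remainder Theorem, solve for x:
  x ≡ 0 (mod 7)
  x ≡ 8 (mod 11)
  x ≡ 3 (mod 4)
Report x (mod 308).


Moduli 7, 11, 4 are pairwise coprime; by CRT there is a unique solution modulo M = 7 · 11 · 4 = 308.
Solve pairwise, accumulating the modulus:
  Start with x ≡ 0 (mod 7).
  Combine with x ≡ 8 (mod 11): since gcd(7, 11) = 1, we get a unique residue mod 77.
    Write x = 0 + 7·t and substitute into x ≡ 8 (mod 11): 7·t ≡ 8 − 0 = 8 (mod 11).
    The inverse of 7 mod 11 is 8 (since 7·8 = 56 = 5·11 + 1), so t ≡ 8·8 = 64 ≡ 9 (mod 11).
    Then x = 0 + 7·9 = 63, valid modulo lcm(7, 11) = 77: x ≡ 63 (mod 77).
  Combine with x ≡ 3 (mod 4): since gcd(77, 4) = 1, we get a unique residue mod 308.
    Write x = 63 + 77·t and substitute into x ≡ 3 (mod 4): 77·t ≡ 3 − 63 = -60 (mod 4).
    Reduce coefficients mod 4: 1·t ≡ 0 (mod 4).
    So t ≡ 0 (mod 4).
    Then x = 63 + 77·0 = 63, valid modulo lcm(77, 4) = 308: x ≡ 63 (mod 308).
Verify: 63 mod 7 = 0 ✓, 63 mod 11 = 8 ✓, 63 mod 4 = 3 ✓.

x ≡ 63 (mod 308).


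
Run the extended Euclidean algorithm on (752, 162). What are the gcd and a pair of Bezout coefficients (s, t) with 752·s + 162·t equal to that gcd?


Euclidean algorithm on (752, 162) — divide until remainder is 0:
  752 = 4 · 162 + 104
  162 = 1 · 104 + 58
  104 = 1 · 58 + 46
  58 = 1 · 46 + 12
  46 = 3 · 12 + 10
  12 = 1 · 10 + 2
  10 = 5 · 2 + 0
gcd(752, 162) = 2.
Track Bezout coefficients alongside the remainders: start with r₀ = 752 = a·1 + b·0 (s = 1, t = 0) and r₁ = 162 = a·0 + b·1 (s = 0, t = 1); each new remainder r_{k+1} = r_{k-1} − q_k·r_k inherits s_{k+1} = s_{k-1} − q_k·s_k, t_{k+1} = t_{k-1} − q_k·t_k, so r_k = a·s_k + b·t_k at every step:
  q = 4: r = 104, s = 1 − 4·0 = 1, t = 0 − 4·1 = -4  (check: 752·1 + 162·(-4) = 104)
  q = 1: r = 58, s = 0 − 1·1 = -1, t = 1 − 1·(-4) = 5  (check: 752·(-1) + 162·5 = 58)
  q = 1: r = 46, s = 1 − 1·(-1) = 2, t = -4 − 1·5 = -9  (check: 752·2 + 162·(-9) = 46)
  q = 1: r = 12, s = -1 − 1·2 = -3, t = 5 − 1·(-9) = 14  (check: 752·(-3) + 162·14 = 12)
  q = 3: r = 10, s = 2 − 3·(-3) = 11, t = -9 − 3·14 = -51  (check: 752·11 + 162·(-51) = 10)
  q = 1: r = 2, s = -3 − 1·11 = -14, t = 14 − 1·(-51) = 65  (check: 752·(-14) + 162·65 = 2)
The row with r = 2 (the gcd) gives the Bezout coefficients s = -14, t = 65.
Result: 752 · (-14) + 162 · (65) = 2.

gcd(752, 162) = 2; s = -14, t = 65 (check: 752·(-14) + 162·65 = 2).


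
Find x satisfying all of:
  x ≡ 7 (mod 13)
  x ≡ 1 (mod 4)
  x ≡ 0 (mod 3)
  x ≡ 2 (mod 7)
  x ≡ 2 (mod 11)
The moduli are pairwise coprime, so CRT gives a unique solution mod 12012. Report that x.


Product of moduli M = 13 · 4 · 3 · 7 · 11 = 12012.
Merge one congruence at a time:
  Start: x ≡ 7 (mod 13).
  Combine with x ≡ 1 (mod 4); new modulus lcm = 52.
    Write x = 7 + 13·t and substitute into x ≡ 1 (mod 4): 13·t ≡ 1 − 7 = -6 (mod 4).
    Reduce coefficients mod 4: 1·t ≡ 2 (mod 4).
    So t ≡ 2 (mod 4).
    Then x = 7 + 13·2 = 33, valid modulo lcm(13, 4) = 52: x ≡ 33 (mod 52).
  Combine with x ≡ 0 (mod 3); new modulus lcm = 156.
    Write x = 33 + 52·t and substitute into x ≡ 0 (mod 3): 52·t ≡ 0 − 33 = -33 (mod 3).
    Reduce coefficients mod 3: 1·t ≡ 0 (mod 3).
    So t ≡ 0 (mod 3).
    Then x = 33 + 52·0 = 33, valid modulo lcm(52, 3) = 156: x ≡ 33 (mod 156).
  Combine with x ≡ 2 (mod 7); new modulus lcm = 1092.
    Write x = 33 + 156·t and substitute into x ≡ 2 (mod 7): 156·t ≡ 2 − 33 = -31 (mod 7).
    Reduce coefficients mod 7: 2·t ≡ 4 (mod 7).
    The inverse of 2 mod 7 is 4 (since 2·4 = 8 = 1·7 + 1), so t ≡ 4·4 = 16 ≡ 2 (mod 7).
    Then x = 33 + 156·2 = 345, valid modulo lcm(156, 7) = 1092: x ≡ 345 (mod 1092).
  Combine with x ≡ 2 (mod 11); new modulus lcm = 12012.
    Write x = 345 + 1092·t and substitute into x ≡ 2 (mod 11): 1092·t ≡ 2 − 345 = -343 (mod 11).
    Reduce coefficients mod 11: 3·t ≡ 9 (mod 11).
    The inverse of 3 mod 11 is 4 (since 3·4 = 12 = 1·11 + 1), so t ≡ 4·9 = 36 ≡ 3 (mod 11).
    Then x = 345 + 1092·3 = 3621, valid modulo lcm(1092, 11) = 12012: x ≡ 3621 (mod 12012).
Verify against each original: 3621 mod 13 = 7, 3621 mod 4 = 1, 3621 mod 3 = 0, 3621 mod 7 = 2, 3621 mod 11 = 2.

x ≡ 3621 (mod 12012).


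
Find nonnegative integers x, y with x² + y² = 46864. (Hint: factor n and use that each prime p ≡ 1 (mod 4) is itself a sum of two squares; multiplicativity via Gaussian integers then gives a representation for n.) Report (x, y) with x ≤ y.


Step 1: Factor n = 46864 = 2^4 · 29 · 101.
Step 2: Check the mod-4 condition on each prime factor: 2 = 2 (special); 29 ≡ 1 (mod 4), exponent 1; 101 ≡ 1 (mod 4), exponent 1.
All primes ≡ 3 (mod 4) appear to even exponent (or don't appear), so by the two-squares theorem n IS expressible as a sum of two squares.
Step 3: Build a representation. Group n = k² · m with k = 4 and m = 29 · 101 = 2929 (a product of primes ≡ 1 (mod 4)); a representation of m scales to one of n via (k·x)² + (k·y)² = k²(x² + y²). Each prime p ≡ 1 (mod 4) is itself a sum of two squares; find a² by testing p − a² for a perfect square:
  29: 29 − 1² = 28, 29 − 2² = 25 = 5² ⇒ 29 = 2² + 5².
  101: 101 − 1² = 100 = 10² ⇒ 101 = 1² + 10².
  Combine using the Brahmagupta–Fibonacci identity (a² + b²)(c² + d²) = (ac − bd)² + (ad + bc)² = (ac + bd)² + (ad − bc)²:
  29 · 101 = 2929: from (2² + 5²)(1² + 10²), take (2·1 − 5·10, 2·10 + 5·1) = (2 − 50, 20 + 5) = (-48, 25); dropping signs (only squares matter) gives (48, 25); check 48² + 25² = 2304 + 625 = 2929 ✓.
  Scale by k = 4: (4·48, 4·25) = (192, 100).
Step 4: Order so x ≤ y and verify: 100² + 192² = 10000 + 36864 = 46864 = n. ✓

n = 46864 = 100² + 192² (one valid representation with x ≤ y).


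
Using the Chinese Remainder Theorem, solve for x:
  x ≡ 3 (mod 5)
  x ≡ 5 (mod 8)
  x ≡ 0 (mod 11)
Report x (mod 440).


Moduli 5, 8, 11 are pairwise coprime; by CRT there is a unique solution modulo M = 5 · 8 · 11 = 440.
Solve pairwise, accumulating the modulus:
  Start with x ≡ 3 (mod 5).
  Combine with x ≡ 5 (mod 8): since gcd(5, 8) = 1, we get a unique residue mod 40.
    Write x = 3 + 5·t and substitute into x ≡ 5 (mod 8): 5·t ≡ 5 − 3 = 2 (mod 8).
    The inverse of 5 mod 8 is 5 (since 5·5 = 25 = 3·8 + 1), so t ≡ 5·2 = 10 ≡ 2 (mod 8).
    Then x = 3 + 5·2 = 13, valid modulo lcm(5, 8) = 40: x ≡ 13 (mod 40).
  Combine with x ≡ 0 (mod 11): since gcd(40, 11) = 1, we get a unique residue mod 440.
    Write x = 13 + 40·t and substitute into x ≡ 0 (mod 11): 40·t ≡ 0 − 13 = -13 (mod 11).
    Reduce coefficients mod 11: 7·t ≡ 9 (mod 11).
    The inverse of 7 mod 11 is 8 (since 7·8 = 56 = 5·11 + 1), so t ≡ 8·9 = 72 ≡ 6 (mod 11).
    Then x = 13 + 40·6 = 253, valid modulo lcm(40, 11) = 440: x ≡ 253 (mod 440).
Verify: 253 mod 5 = 3 ✓, 253 mod 8 = 5 ✓, 253 mod 11 = 0 ✓.

x ≡ 253 (mod 440).


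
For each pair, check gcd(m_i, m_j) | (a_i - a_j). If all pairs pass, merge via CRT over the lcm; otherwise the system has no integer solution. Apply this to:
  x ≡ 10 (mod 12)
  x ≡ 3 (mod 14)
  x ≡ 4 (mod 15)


Moduli 12, 14, 15 are not pairwise coprime, so CRT works modulo lcm(m_i) when all pairwise compatibility conditions hold.
Pairwise compatibility: gcd(m_i, m_j) must divide a_i - a_j for every pair.
Merge one congruence at a time:
  Start: x ≡ 10 (mod 12).
  Combine with x ≡ 3 (mod 14): gcd(12, 14) = 2, and 3 - 10 = -7 is NOT divisible by 2.
    ⇒ system is inconsistent (no integer solution).

No solution (the system is inconsistent).


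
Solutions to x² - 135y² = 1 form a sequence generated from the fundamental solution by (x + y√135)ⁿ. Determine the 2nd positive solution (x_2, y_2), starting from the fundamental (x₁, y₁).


Step 1: Find the fundamental solution (x₁, y₁) of x² - 135y² = 1.
  Expand √135 as a continued fraction. a₀ = ⌊√135⌋ = 11; iterate m_{k+1} = d_k·a_k − m_k, d_{k+1} = (135 − m_{k+1}²)/d_k, a_{k+1} = ⌊(a₀ + m_{k+1})/d_{k+1}⌋ (starting m₀ = 0, d₀ = 1), with convergents p_k = a_k·p_{k-1} + p_{k-2}, q_k = a_k·q_{k-1} + q_{k-2} (p₋₁ = 1, q₋₁ = 0):
  k = 0: a₀ = 11; p₀/q₀ = 11/1; p₀² − 135·q₀² = 121 − 135 = -14.
  k = 1: m = 11, d = 14, a = ⌊(11 + 11)/14⌋ = 1; p/q = (1·11 + 1)/(1·1 + 0) = 12/1; p² − 135·q² = 144 − 135 = 9.
  k = 2: m = 3, d = 9, a = ⌊(11 + 3)/9⌋ = 1; p/q = (1·12 + 11)/(1·1 + 1) = 23/2; p² − 135·q² = 529 − 540 = -11.
  k = 3: m = 6, d = 11, a = ⌊(11 + 6)/11⌋ = 1; p/q = (1·23 + 12)/(1·2 + 1) = 35/3; p² − 135·q² = 1225 − 1215 = 10.
  k = 4: m = 5, d = 10, a = ⌊(11 + 5)/10⌋ = 1; p/q = (1·35 + 23)/(1·3 + 2) = 58/5; p² − 135·q² = 3364 − 3375 = -11.
  k = 5: m = 5, d = 11, a = ⌊(11 + 5)/11⌋ = 1; p/q = (1·58 + 35)/(1·5 + 3) = 93/8; p² − 135·q² = 8649 − 8640 = 9.
  k = 6: m = 6, d = 9, a = ⌊(11 + 6)/9⌋ = 1; p/q = (1·93 + 58)/(1·8 + 5) = 151/13; p² − 135·q² = 22801 − 22815 = -14.
  k = 7: m = 3, d = 14, a = ⌊(11 + 3)/14⌋ = 1; p/q = (1·151 + 93)/(1·13 + 8) = 244/21; p² − 135·q² = 59536 − 59535 = 1.
  The first convergent with p² − 135·q² = 1 gives the fundamental solution (x₁, y₁) = (244, 21).
Step 2: Apply the recurrence (x_{n+1}, y_{n+1}) = (x₁x_n + 135y₁y_n, x₁y_n + y₁x_n) repeatedly.
  From (x_1, y_1) = (244, 21): x_2 = 244·244 + 135·21·21 = 119071; y_2 = 244·21 + 21·244 = 10248.
Step 3: Verify x_2² - 135·y_2² = 14177903041 - 14177903040 = 1 (should be 1). ✓

(x_1, y_1) = (244, 21); (x_2, y_2) = (119071, 10248).


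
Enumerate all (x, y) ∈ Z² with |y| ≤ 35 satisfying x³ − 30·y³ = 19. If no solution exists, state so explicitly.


The equation is x³ - 30y³ = 19. For fixed y, x³ = 30·y³ + 19, so a solution requires the RHS to be a perfect cube.
Strategy: iterate y from -35 to 35, compute RHS = 30·y³ + 19, and check whether it is a (positive or negative) perfect cube.
Check small values of y:
  y = 0: RHS = 19 is not a perfect cube.
  y = 1: RHS = 49 is not a perfect cube.
  y = -1: RHS = -11 is not a perfect cube.
  y = 2: RHS = 259 is not a perfect cube.
  y = -2: RHS = -221 is not a perfect cube.
  y = 3: RHS = 829 is not a perfect cube.
  y = -3: RHS = -791 is not a perfect cube.
Continuing the search up to |y| = 35 finds no solutions either.
No (x, y) in the scanned range satisfies the equation.

No integer solutions with |y| ≤ 35.


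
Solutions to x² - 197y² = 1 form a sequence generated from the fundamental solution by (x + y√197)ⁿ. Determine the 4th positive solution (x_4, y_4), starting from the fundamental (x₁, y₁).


Step 1: Find the fundamental solution (x₁, y₁) of x² - 197y² = 1.
  Expand √197 as a continued fraction. a₀ = ⌊√197⌋ = 14; iterate m_{k+1} = d_k·a_k − m_k, d_{k+1} = (197 − m_{k+1}²)/d_k, a_{k+1} = ⌊(a₀ + m_{k+1})/d_{k+1}⌋ (starting m₀ = 0, d₀ = 1), with convergents p_k = a_k·p_{k-1} + p_{k-2}, q_k = a_k·q_{k-1} + q_{k-2} (p₋₁ = 1, q₋₁ = 0):
  k = 0: a₀ = 14; p₀/q₀ = 14/1; p₀² − 197·q₀² = 196 − 197 = -1.
  k = 1: m = 14, d = 1, a = ⌊(14 + 14)/1⌋ = 28; p/q = (28·14 + 1)/(28·1 + 0) = 393/28; p² − 197·q² = 154449 − 154448 = 1.
  The first convergent with p² − 197·q² = 1 gives the fundamental solution (x₁, y₁) = (393, 28).
Step 2: Apply the recurrence (x_{n+1}, y_{n+1}) = (x₁x_n + 197y₁y_n, x₁y_n + y₁x_n) repeatedly.
  From (x_1, y_1) = (393, 28): x_2 = 393·393 + 197·28·28 = 308897; y_2 = 393·28 + 28·393 = 22008.
  From (x_2, y_2) = (308897, 22008): x_3 = 393·308897 + 197·28·22008 = 242792649; y_3 = 393·22008 + 28·308897 = 17298260.
  From (x_3, y_3) = (242792649, 17298260): x_4 = 393·242792649 + 197·28·17298260 = 190834713217; y_4 = 393·17298260 + 28·242792649 = 13596410352.
Step 3: Verify x_4² - 197·y_4² = 36417887768614634489089 - 36417887768614634489088 = 1 (should be 1). ✓

(x_1, y_1) = (393, 28); (x_4, y_4) = (190834713217, 13596410352).


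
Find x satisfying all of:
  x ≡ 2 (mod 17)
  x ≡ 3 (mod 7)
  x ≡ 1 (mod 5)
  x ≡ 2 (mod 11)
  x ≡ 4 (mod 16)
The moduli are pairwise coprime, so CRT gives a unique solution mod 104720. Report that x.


Product of moduli M = 17 · 7 · 5 · 11 · 16 = 104720.
Merge one congruence at a time:
  Start: x ≡ 2 (mod 17).
  Combine with x ≡ 3 (mod 7); new modulus lcm = 119.
    Write x = 2 + 17·t and substitute into x ≡ 3 (mod 7): 17·t ≡ 3 − 2 = 1 (mod 7).
    Reduce coefficients mod 7: 3·t ≡ 1 (mod 7).
    The inverse of 3 mod 7 is 5 (since 3·5 = 15 = 2·7 + 1), so t ≡ 5·1 = 5 ≡ 5 (mod 7).
    Then x = 2 + 17·5 = 87, valid modulo lcm(17, 7) = 119: x ≡ 87 (mod 119).
  Combine with x ≡ 1 (mod 5); new modulus lcm = 595.
    Write x = 87 + 119·t and substitute into x ≡ 1 (mod 5): 119·t ≡ 1 − 87 = -86 (mod 5).
    Reduce coefficients mod 5: 4·t ≡ 4 (mod 5).
    The inverse of 4 mod 5 is 4 (since 4·4 = 16 = 3·5 + 1), so t ≡ 4·4 = 16 ≡ 1 (mod 5).
    Then x = 87 + 119·1 = 206, valid modulo lcm(119, 5) = 595: x ≡ 206 (mod 595).
  Combine with x ≡ 2 (mod 11); new modulus lcm = 6545.
    Write x = 206 + 595·t and substitute into x ≡ 2 (mod 11): 595·t ≡ 2 − 206 = -204 (mod 11).
    Reduce coefficients mod 11: 1·t ≡ 5 (mod 11).
    So t ≡ 5 (mod 11).
    Then x = 206 + 595·5 = 3181, valid modulo lcm(595, 11) = 6545: x ≡ 3181 (mod 6545).
  Combine with x ≡ 4 (mod 16); new modulus lcm = 104720.
    Write x = 3181 + 6545·t and substitute into x ≡ 4 (mod 16): 6545·t ≡ 4 − 3181 = -3177 (mod 16).
    Reduce coefficients mod 16: 1·t ≡ 7 (mod 16).
    So t ≡ 7 (mod 16).
    Then x = 3181 + 6545·7 = 48996, valid modulo lcm(6545, 16) = 104720: x ≡ 48996 (mod 104720).
Verify against each original: 48996 mod 17 = 2, 48996 mod 7 = 3, 48996 mod 5 = 1, 48996 mod 11 = 2, 48996 mod 16 = 4.

x ≡ 48996 (mod 104720).


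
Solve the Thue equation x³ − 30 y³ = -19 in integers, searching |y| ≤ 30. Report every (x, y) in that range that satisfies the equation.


The equation is x³ - 30y³ = -19. For fixed y, x³ = 30·y³ − 19, so a solution requires the RHS to be a perfect cube.
Strategy: iterate y from -30 to 30, compute RHS = 30·y³ − 19, and check whether it is a (positive or negative) perfect cube.
Check small values of y:
  y = 0: RHS = -19 is not a perfect cube.
  y = 1: RHS = 11 is not a perfect cube.
  y = -1: RHS = -49 is not a perfect cube.
  y = 2: RHS = 221 is not a perfect cube.
  y = -2: RHS = -259 is not a perfect cube.
  y = 3: RHS = 791 is not a perfect cube.
  y = -3: RHS = -829 is not a perfect cube.
Continuing the search up to |y| = 30 finds no solutions either.
No (x, y) in the scanned range satisfies the equation.

No integer solutions with |y| ≤ 30.
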